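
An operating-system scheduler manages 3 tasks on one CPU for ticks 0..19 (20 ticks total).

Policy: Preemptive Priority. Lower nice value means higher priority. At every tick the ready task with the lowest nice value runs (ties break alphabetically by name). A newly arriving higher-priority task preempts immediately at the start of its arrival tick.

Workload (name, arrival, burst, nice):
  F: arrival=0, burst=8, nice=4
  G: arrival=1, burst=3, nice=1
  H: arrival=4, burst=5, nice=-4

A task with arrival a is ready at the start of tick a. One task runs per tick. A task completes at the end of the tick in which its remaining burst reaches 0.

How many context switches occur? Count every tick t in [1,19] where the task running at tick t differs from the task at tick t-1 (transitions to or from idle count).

t=0: ready={F} → run F
t=1: ready={F,G} → run G
t=2: ready={F,G} → run G
t=3: ready={F,G} → run G
t=4: ready={F,H} → run H
t=5: ready={F,H} → run H
t=6: ready={F,H} → run H
t=7: ready={F,H} → run H
t=8: ready={F,H} → run H
t=9: ready={F} → run F
t=10: ready={F} → run F
t=11: ready={F} → run F
t=12: ready={F} → run F
t=13: ready={F} → run F
t=14: ready={F} → run F
t=15: ready={F} → run F
t=16: (idle)
t=17: (idle)
t=18: (idle)
t=19: (idle)

context switches = 4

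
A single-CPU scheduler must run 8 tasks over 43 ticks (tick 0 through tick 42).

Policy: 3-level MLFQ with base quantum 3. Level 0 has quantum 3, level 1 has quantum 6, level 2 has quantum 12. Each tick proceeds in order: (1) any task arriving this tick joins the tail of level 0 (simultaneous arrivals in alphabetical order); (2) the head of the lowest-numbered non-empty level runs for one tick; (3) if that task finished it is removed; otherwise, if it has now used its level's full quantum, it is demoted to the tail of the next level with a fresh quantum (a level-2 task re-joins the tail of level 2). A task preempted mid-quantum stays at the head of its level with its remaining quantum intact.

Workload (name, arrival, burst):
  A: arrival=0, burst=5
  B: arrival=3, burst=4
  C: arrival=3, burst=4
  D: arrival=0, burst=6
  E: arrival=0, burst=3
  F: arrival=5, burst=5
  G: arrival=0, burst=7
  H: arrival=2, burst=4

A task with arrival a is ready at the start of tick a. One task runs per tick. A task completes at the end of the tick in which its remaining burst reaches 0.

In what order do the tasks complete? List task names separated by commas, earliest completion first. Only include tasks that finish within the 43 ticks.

t=0: L0/L1/L2 = ADEG/-/- → run A
t=1: L0/L1/L2 = ADEG/-/- → run A
t=2: L0/L1/L2 = ADEGH/-/- → run A
t=3: L0/L1/L2 = DEGHBC/A/- → run D
t=4: L0/L1/L2 = DEGHBC/A/- → run D
t=5: L0/L1/L2 = DEGHBCF/A/- → run D
t=6: L0/L1/L2 = EGHBCF/AD/- → run E
t=7: L0/L1/L2 = EGHBCF/AD/- → run E
t=8: L0/L1/L2 = EGHBCF/AD/- → run E
t=9: L0/L1/L2 = GHBCF/AD/- → run G
t=10: L0/L1/L2 = GHBCF/AD/- → run G
t=11: L0/L1/L2 = GHBCF/AD/- → run G
t=12: L0/L1/L2 = HBCF/ADG/- → run H
t=13: L0/L1/L2 = HBCF/ADG/- → run H
t=14: L0/L1/L2 = HBCF/ADG/- → run H
t=15: L0/L1/L2 = BCF/ADGH/- → run B
t=16: L0/L1/L2 = BCF/ADGH/- → run B
t=17: L0/L1/L2 = BCF/ADGH/- → run B
t=18: L0/L1/L2 = CF/ADGHB/- → run C
t=19: L0/L1/L2 = CF/ADGHB/- → run C
t=20: L0/L1/L2 = CF/ADGHB/- → run C
t=21: L0/L1/L2 = F/ADGHBC/- → run F
t=22: L0/L1/L2 = F/ADGHBC/- → run F
t=23: L0/L1/L2 = F/ADGHBC/- → run F
t=24: L0/L1/L2 = -/ADGHBCF/- → run A
t=25: L0/L1/L2 = -/ADGHBCF/- → run A
t=26: L0/L1/L2 = -/DGHBCF/- → run D
t=27: L0/L1/L2 = -/DGHBCF/- → run D
t=28: L0/L1/L2 = -/DGHBCF/- → run D
t=29: L0/L1/L2 = -/GHBCF/- → run G
t=30: L0/L1/L2 = -/GHBCF/- → run G
t=31: L0/L1/L2 = -/GHBCF/- → run G
t=32: L0/L1/L2 = -/GHBCF/- → run G
t=33: L0/L1/L2 = -/HBCF/- → run H
t=34: L0/L1/L2 = -/BCF/- → run B
t=35: L0/L1/L2 = -/CF/- → run C
t=36: L0/L1/L2 = -/F/- → run F
t=37: L0/L1/L2 = -/F/- → run F
t=38: (idle)
t=39: (idle)
t=40: (idle)
t=41: (idle)
t=42: (idle)

completion order = E, A, D, G, H, B, C, F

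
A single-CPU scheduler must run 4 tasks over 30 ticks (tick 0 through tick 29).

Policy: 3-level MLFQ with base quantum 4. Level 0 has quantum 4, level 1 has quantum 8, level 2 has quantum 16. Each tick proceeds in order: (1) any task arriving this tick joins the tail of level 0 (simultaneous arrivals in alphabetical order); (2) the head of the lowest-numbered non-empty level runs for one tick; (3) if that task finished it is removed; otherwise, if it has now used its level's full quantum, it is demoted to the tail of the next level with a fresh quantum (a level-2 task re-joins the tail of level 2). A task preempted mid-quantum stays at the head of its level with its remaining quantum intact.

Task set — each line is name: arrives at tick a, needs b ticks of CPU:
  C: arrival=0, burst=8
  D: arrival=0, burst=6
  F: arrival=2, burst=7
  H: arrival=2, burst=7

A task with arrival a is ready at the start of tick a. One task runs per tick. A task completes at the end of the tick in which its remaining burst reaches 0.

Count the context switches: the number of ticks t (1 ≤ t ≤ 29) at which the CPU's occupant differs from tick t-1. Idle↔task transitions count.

t=0: L0/L1/L2 = CD/-/- → run C
t=1: L0/L1/L2 = CD/-/- → run C
t=2: L0/L1/L2 = CDFH/-/- → run C
t=3: L0/L1/L2 = CDFH/-/- → run C
t=4: L0/L1/L2 = DFH/C/- → run D
t=5: L0/L1/L2 = DFH/C/- → run D
t=6: L0/L1/L2 = DFH/C/- → run D
t=7: L0/L1/L2 = DFH/C/- → run D
t=8: L0/L1/L2 = FH/CD/- → run F
t=9: L0/L1/L2 = FH/CD/- → run F
t=10: L0/L1/L2 = FH/CD/- → run F
t=11: L0/L1/L2 = FH/CD/- → run F
t=12: L0/L1/L2 = H/CDF/- → run H
t=13: L0/L1/L2 = H/CDF/- → run H
t=14: L0/L1/L2 = H/CDF/- → run H
t=15: L0/L1/L2 = H/CDF/- → run H
t=16: L0/L1/L2 = -/CDFH/- → run C
t=17: L0/L1/L2 = -/CDFH/- → run C
t=18: L0/L1/L2 = -/CDFH/- → run C
t=19: L0/L1/L2 = -/CDFH/- → run C
t=20: L0/L1/L2 = -/DFH/- → run D
t=21: L0/L1/L2 = -/DFH/- → run D
t=22: L0/L1/L2 = -/FH/- → run F
t=23: L0/L1/L2 = -/FH/- → run F
t=24: L0/L1/L2 = -/FH/- → run F
t=25: L0/L1/L2 = -/H/- → run H
t=26: L0/L1/L2 = -/H/- → run H
t=27: L0/L1/L2 = -/H/- → run H
t=28: (idle)
t=29: (idle)

context switches = 8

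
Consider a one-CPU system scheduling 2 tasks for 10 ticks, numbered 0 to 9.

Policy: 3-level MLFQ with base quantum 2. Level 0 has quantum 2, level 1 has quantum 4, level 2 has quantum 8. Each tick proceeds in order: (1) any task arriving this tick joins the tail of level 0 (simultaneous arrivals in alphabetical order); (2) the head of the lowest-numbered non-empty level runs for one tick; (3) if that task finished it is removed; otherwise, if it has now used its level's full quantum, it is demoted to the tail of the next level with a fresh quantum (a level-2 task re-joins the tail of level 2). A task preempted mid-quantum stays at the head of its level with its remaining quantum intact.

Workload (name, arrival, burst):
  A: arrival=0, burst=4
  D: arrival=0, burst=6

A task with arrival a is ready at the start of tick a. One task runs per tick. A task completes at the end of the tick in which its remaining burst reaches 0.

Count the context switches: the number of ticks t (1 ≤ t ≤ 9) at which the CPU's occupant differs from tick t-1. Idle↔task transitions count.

context switches = 3

t=0: L0/L1/L2 = AD/-/- → run A
t=1: L0/L1/L2 = AD/-/- → run A
t=2: L0/L1/L2 = D/A/- → run D
t=3: L0/L1/L2 = D/A/- → run D
t=4: L0/L1/L2 = -/AD/- → run A
t=5: L0/L1/L2 = -/AD/- → run A
t=6: L0/L1/L2 = -/D/- → run D
t=7: L0/L1/L2 = -/D/- → run D
t=8: L0/L1/L2 = -/D/- → run D
t=9: L0/L1/L2 = -/D/- → run D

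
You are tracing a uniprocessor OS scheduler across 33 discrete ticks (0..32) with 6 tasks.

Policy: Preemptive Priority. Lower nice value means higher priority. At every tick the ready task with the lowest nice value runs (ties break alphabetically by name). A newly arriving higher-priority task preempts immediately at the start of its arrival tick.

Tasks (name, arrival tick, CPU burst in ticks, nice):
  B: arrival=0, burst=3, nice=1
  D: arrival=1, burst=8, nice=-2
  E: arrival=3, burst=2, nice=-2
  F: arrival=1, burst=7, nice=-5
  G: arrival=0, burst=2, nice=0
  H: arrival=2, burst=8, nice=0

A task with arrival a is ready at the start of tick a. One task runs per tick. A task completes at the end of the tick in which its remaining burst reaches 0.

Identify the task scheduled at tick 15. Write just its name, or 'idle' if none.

running at tick 15 = D

t=0: ready={B,G} → run G
t=1: ready={B,D,F,G} → run F
t=2: ready={B,D,F,G,H} → run F
t=3: ready={B,D,E,F,G,H} → run F
t=4: ready={B,D,E,F,G,H} → run F
t=5: ready={B,D,E,F,G,H} → run F
t=6: ready={B,D,E,F,G,H} → run F
t=7: ready={B,D,E,F,G,H} → run F
t=8: ready={B,D,E,G,H} → run D
t=9: ready={B,D,E,G,H} → run D
t=10: ready={B,D,E,G,H} → run D
t=11: ready={B,D,E,G,H} → run D
t=12: ready={B,D,E,G,H} → run D
t=13: ready={B,D,E,G,H} → run D
t=14: ready={B,D,E,G,H} → run D
t=15: ready={B,D,E,G,H} → run D
t=16: ready={B,E,G,H} → run E
t=17: ready={B,E,G,H} → run E
t=18: ready={B,G,H} → run G
t=19: ready={B,H} → run H
t=20: ready={B,H} → run H
t=21: ready={B,H} → run H
t=22: ready={B,H} → run H
t=23: ready={B,H} → run H
t=24: ready={B,H} → run H
t=25: ready={B,H} → run H
t=26: ready={B,H} → run H
t=27: ready={B} → run B
t=28: ready={B} → run B
t=29: ready={B} → run B
t=30: (idle)
t=31: (idle)
t=32: (idle)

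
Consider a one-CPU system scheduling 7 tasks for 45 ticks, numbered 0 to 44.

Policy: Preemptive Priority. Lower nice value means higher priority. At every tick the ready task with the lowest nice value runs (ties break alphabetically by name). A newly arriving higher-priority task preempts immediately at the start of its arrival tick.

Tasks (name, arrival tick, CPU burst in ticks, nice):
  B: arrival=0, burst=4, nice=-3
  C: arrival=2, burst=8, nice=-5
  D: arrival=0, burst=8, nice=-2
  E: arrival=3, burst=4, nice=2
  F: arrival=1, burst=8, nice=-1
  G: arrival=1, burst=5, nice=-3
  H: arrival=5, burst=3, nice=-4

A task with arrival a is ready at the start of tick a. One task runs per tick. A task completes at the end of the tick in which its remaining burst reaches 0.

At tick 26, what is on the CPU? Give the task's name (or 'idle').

running at tick 26 = D

t=0: ready={B,D} → run B
t=1: ready={B,D,F,G} → run B
t=2: ready={B,C,D,F,G} → run C
t=3: ready={B,C,D,E,F,G} → run C
t=4: ready={B,C,D,E,F,G} → run C
t=5: ready={B,C,D,E,F,G,H} → run C
t=6: ready={B,C,D,E,F,G,H} → run C
t=7: ready={B,C,D,E,F,G,H} → run C
t=8: ready={B,C,D,E,F,G,H} → run C
t=9: ready={B,C,D,E,F,G,H} → run C
t=10: ready={B,D,E,F,G,H} → run H
t=11: ready={B,D,E,F,G,H} → run H
t=12: ready={B,D,E,F,G,H} → run H
t=13: ready={B,D,E,F,G} → run B
t=14: ready={B,D,E,F,G} → run B
t=15: ready={D,E,F,G} → run G
t=16: ready={D,E,F,G} → run G
t=17: ready={D,E,F,G} → run G
t=18: ready={D,E,F,G} → run G
t=19: ready={D,E,F,G} → run G
t=20: ready={D,E,F} → run D
t=21: ready={D,E,F} → run D
t=22: ready={D,E,F} → run D
t=23: ready={D,E,F} → run D
t=24: ready={D,E,F} → run D
t=25: ready={D,E,F} → run D
t=26: ready={D,E,F} → run D
t=27: ready={D,E,F} → run D
t=28: ready={E,F} → run F
t=29: ready={E,F} → run F
t=30: ready={E,F} → run F
t=31: ready={E,F} → run F
t=32: ready={E,F} → run F
t=33: ready={E,F} → run F
t=34: ready={E,F} → run F
t=35: ready={E,F} → run F
t=36: ready={E} → run E
t=37: ready={E} → run E
t=38: ready={E} → run E
t=39: ready={E} → run E
t=40: (idle)
t=41: (idle)
t=42: (idle)
t=43: (idle)
t=44: (idle)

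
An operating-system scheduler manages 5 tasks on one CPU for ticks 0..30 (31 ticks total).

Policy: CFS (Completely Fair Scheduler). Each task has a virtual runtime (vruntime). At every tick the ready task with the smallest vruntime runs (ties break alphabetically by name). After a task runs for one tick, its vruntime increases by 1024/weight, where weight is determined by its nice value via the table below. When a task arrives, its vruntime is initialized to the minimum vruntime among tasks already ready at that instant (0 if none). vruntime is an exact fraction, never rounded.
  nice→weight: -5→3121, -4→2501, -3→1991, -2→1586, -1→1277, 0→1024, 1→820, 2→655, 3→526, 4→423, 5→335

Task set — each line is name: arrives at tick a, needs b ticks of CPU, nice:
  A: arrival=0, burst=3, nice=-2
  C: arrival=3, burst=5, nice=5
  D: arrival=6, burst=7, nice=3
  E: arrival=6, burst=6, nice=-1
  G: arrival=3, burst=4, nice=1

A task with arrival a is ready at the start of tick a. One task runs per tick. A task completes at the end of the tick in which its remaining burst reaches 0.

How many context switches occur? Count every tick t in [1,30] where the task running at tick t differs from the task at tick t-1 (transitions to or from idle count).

t=0: vr[A=0] → run A
t=1: vr[A=512/793] → run A
t=2: vr[A=1024/793] → run A
t=3: vr[C=0 G=0] → run C
t=4: vr[C=1024/335 G=0] → run G
t=5: vr[C=1024/335 G=256/205] → run G
t=6: vr[C=1024/335 D=512/205 E=512/205 G=512/205] → run D
t=7: vr[C=1024/335 D=239616/53915 E=512/205 G=512/205] → run E
t=8: vr[C=1024/335 D=239616/53915 E=863744/261785 G=512/205] → run G
t=9: vr[C=1024/335 D=239616/53915 E=863744/261785 G=768/205] → run C
t=10: vr[C=2048/335 D=239616/53915 E=863744/261785 G=768/205] → run E
t=11: vr[C=2048/335 D=239616/53915 E=1073664/261785 G=768/205] → run G
t=12: vr[C=2048/335 D=239616/53915 E=1073664/261785] → run E
t=13: vr[C=2048/335 D=239616/53915 E=1283584/261785] → run D
t=14: vr[C=2048/335 D=344576/53915 E=1283584/261785] → run E
t=15: vr[C=2048/335 D=344576/53915 E=1493504/261785] → run E
t=16: vr[C=2048/335 D=344576/53915 E=1703424/261785] → run C
t=17: vr[C=3072/335 D=344576/53915 E=1703424/261785] → run D
t=18: vr[C=3072/335 D=449536/53915 E=1703424/261785] → run E
t=19: vr[C=3072/335 D=449536/53915] → run D
t=20: vr[C=3072/335 D=554496/53915] → run C
t=21: vr[C=4096/335 D=554496/53915] → run D
t=22: vr[C=4096/335 D=659456/53915] → run C
t=23: vr[D=659456/53915] → run D
t=24: vr[D=764416/53915] → run D
t=25: (idle)
t=26: (idle)
t=27: (idle)
t=28: (idle)
t=29: (idle)
t=30: (idle)

context switches = 20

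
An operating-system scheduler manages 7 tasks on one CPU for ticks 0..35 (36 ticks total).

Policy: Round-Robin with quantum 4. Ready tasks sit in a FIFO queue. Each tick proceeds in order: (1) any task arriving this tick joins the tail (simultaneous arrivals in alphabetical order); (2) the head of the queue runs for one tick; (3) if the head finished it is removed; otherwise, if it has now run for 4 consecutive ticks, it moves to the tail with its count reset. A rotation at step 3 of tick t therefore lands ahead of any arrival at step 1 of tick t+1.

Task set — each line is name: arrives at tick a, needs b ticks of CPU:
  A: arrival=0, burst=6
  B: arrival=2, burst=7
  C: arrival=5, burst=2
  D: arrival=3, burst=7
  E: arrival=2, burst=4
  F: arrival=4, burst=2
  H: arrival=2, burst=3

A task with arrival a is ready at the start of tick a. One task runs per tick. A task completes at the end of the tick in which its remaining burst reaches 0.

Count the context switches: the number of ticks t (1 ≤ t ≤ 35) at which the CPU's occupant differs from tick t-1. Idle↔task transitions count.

context switches = 10

t=0: queue=[A] q_used=0 → run A
t=1: queue=[A] q_used=1 → run A
t=2: queue=[A,B,E,H] q_used=2 → run A
t=3: queue=[A,B,E,H,D] q_used=3 → run A
t=4: queue=[B,E,H,D,A,F] q_used=0 → run B
t=5: queue=[B,E,H,D,A,F,C] q_used=1 → run B
t=6: queue=[B,E,H,D,A,F,C] q_used=2 → run B
t=7: queue=[B,E,H,D,A,F,C] q_used=3 → run B
t=8: queue=[E,H,D,A,F,C,B] q_used=0 → run E
t=9: queue=[E,H,D,A,F,C,B] q_used=1 → run E
t=10: queue=[E,H,D,A,F,C,B] q_used=2 → run E
t=11: queue=[E,H,D,A,F,C,B] q_used=3 → run E
t=12: queue=[H,D,A,F,C,B] q_used=0 → run H
t=13: queue=[H,D,A,F,C,B] q_used=1 → run H
t=14: queue=[H,D,A,F,C,B] q_used=2 → run H
t=15: queue=[D,A,F,C,B] q_used=0 → run D
t=16: queue=[D,A,F,C,B] q_used=1 → run D
t=17: queue=[D,A,F,C,B] q_used=2 → run D
t=18: queue=[D,A,F,C,B] q_used=3 → run D
t=19: queue=[A,F,C,B,D] q_used=0 → run A
t=20: queue=[A,F,C,B,D] q_used=1 → run A
t=21: queue=[F,C,B,D] q_used=0 → run F
t=22: queue=[F,C,B,D] q_used=1 → run F
t=23: queue=[C,B,D] q_used=0 → run C
t=24: queue=[C,B,D] q_used=1 → run C
t=25: queue=[B,D] q_used=0 → run B
t=26: queue=[B,D] q_used=1 → run B
t=27: queue=[B,D] q_used=2 → run B
t=28: queue=[D] q_used=0 → run D
t=29: queue=[D] q_used=1 → run D
t=30: queue=[D] q_used=2 → run D
t=31: (idle)
t=32: (idle)
t=33: (idle)
t=34: (idle)
t=35: (idle)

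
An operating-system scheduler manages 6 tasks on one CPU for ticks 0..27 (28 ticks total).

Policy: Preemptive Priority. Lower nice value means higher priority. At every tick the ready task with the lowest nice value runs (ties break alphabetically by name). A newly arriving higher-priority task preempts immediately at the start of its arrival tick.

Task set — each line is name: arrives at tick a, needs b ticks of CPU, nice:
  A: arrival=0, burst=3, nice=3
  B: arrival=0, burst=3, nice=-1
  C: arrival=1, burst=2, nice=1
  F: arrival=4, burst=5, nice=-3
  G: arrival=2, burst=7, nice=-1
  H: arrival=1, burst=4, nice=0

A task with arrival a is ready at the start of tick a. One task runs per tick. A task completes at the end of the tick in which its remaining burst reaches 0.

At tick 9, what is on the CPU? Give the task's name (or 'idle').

t=0: ready={A,B} → run B
t=1: ready={A,B,C,H} → run B
t=2: ready={A,B,C,G,H} → run B
t=3: ready={A,C,G,H} → run G
t=4: ready={A,C,F,G,H} → run F
t=5: ready={A,C,F,G,H} → run F
t=6: ready={A,C,F,G,H} → run F
t=7: ready={A,C,F,G,H} → run F
t=8: ready={A,C,F,G,H} → run F
t=9: ready={A,C,G,H} → run G
t=10: ready={A,C,G,H} → run G
t=11: ready={A,C,G,H} → run G
t=12: ready={A,C,G,H} → run G
t=13: ready={A,C,G,H} → run G
t=14: ready={A,C,G,H} → run G
t=15: ready={A,C,H} → run H
t=16: ready={A,C,H} → run H
t=17: ready={A,C,H} → run H
t=18: ready={A,C,H} → run H
t=19: ready={A,C} → run C
t=20: ready={A,C} → run C
t=21: ready={A} → run A
t=22: ready={A} → run A
t=23: ready={A} → run A
t=24: (idle)
t=25: (idle)
t=26: (idle)
t=27: (idle)

running at tick 9 = G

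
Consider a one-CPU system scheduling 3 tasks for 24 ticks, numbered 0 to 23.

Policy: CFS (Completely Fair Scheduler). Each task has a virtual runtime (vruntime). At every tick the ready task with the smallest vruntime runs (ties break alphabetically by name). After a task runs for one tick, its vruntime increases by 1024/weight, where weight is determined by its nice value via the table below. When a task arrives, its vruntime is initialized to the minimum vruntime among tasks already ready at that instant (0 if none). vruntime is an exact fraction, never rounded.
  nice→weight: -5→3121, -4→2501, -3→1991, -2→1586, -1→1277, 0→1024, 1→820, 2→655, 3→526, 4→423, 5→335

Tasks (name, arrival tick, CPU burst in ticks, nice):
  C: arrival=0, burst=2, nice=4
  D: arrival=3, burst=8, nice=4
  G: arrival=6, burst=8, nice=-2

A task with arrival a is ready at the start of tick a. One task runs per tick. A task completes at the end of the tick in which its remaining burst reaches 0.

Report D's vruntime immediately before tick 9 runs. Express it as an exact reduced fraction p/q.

vruntime(D, start of tick 9) = 4096/423

t=0: vr[C=0] → run C
t=1: vr[C=1024/423] → run C
t=2: (idle)
t=3: vr[D=0] → run D
t=4: vr[D=1024/423] → run D
t=5: vr[D=2048/423] → run D
t=6: vr[D=1024/141 G=1024/141] → run D
t=7: vr[D=4096/423 G=1024/141] → run G
t=8: vr[D=4096/423 G=884224/111813] → run G
t=9: vr[D=4096/423 G=956416/111813] → run G
t=10: vr[D=4096/423 G=1028608/111813] → run G
t=11: vr[D=4096/423 G=1100800/111813] → run D
t=12: vr[D=5120/423 G=1100800/111813] → run G
t=13: vr[D=5120/423 G=1172992/111813] → run G
t=14: vr[D=5120/423 G=1245184/111813] → run G
t=15: vr[D=5120/423 G=1317376/111813] → run G
t=16: vr[D=5120/423] → run D
t=17: vr[D=2048/141] → run D
t=18: vr[D=7168/423] → run D
t=19: (idle)
t=20: (idle)
t=21: (idle)
t=22: (idle)
t=23: (idle)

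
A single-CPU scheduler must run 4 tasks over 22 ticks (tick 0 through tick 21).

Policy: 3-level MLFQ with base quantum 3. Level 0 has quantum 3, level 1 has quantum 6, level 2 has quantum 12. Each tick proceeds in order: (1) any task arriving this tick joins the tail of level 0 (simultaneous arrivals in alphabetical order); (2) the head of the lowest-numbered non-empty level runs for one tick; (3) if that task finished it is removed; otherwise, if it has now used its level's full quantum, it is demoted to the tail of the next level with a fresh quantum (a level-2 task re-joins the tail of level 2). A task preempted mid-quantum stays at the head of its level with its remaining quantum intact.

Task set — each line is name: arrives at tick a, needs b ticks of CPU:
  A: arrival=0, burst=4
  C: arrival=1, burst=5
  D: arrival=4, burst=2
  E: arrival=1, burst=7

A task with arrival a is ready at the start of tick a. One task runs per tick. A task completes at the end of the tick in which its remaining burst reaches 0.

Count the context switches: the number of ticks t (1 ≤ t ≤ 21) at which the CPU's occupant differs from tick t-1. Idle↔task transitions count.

t=0: L0/L1/L2 = A/-/- → run A
t=1: L0/L1/L2 = ACE/-/- → run A
t=2: L0/L1/L2 = ACE/-/- → run A
t=3: L0/L1/L2 = CE/A/- → run C
t=4: L0/L1/L2 = CED/A/- → run C
t=5: L0/L1/L2 = CED/A/- → run C
t=6: L0/L1/L2 = ED/AC/- → run E
t=7: L0/L1/L2 = ED/AC/- → run E
t=8: L0/L1/L2 = ED/AC/- → run E
t=9: L0/L1/L2 = D/ACE/- → run D
t=10: L0/L1/L2 = D/ACE/- → run D
t=11: L0/L1/L2 = -/ACE/- → run A
t=12: L0/L1/L2 = -/CE/- → run C
t=13: L0/L1/L2 = -/CE/- → run C
t=14: L0/L1/L2 = -/E/- → run E
t=15: L0/L1/L2 = -/E/- → run E
t=16: L0/L1/L2 = -/E/- → run E
t=17: L0/L1/L2 = -/E/- → run E
t=18: (idle)
t=19: (idle)
t=20: (idle)
t=21: (idle)

context switches = 7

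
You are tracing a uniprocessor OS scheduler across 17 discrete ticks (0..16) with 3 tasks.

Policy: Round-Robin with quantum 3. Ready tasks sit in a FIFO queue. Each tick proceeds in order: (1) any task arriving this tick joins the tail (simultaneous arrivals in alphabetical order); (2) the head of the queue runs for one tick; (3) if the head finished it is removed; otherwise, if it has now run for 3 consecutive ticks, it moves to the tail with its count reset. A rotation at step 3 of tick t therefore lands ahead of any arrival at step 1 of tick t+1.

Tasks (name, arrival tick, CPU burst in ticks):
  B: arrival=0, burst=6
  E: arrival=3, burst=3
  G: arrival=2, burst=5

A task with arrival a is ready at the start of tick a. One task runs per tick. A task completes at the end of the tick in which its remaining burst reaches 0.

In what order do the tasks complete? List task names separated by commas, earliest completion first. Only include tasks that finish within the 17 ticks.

t=0: queue=[B] q_used=0 → run B
t=1: queue=[B] q_used=1 → run B
t=2: queue=[B,G] q_used=2 → run B
t=3: queue=[G,B,E] q_used=0 → run G
t=4: queue=[G,B,E] q_used=1 → run G
t=5: queue=[G,B,E] q_used=2 → run G
t=6: queue=[B,E,G] q_used=0 → run B
t=7: queue=[B,E,G] q_used=1 → run B
t=8: queue=[B,E,G] q_used=2 → run B
t=9: queue=[E,G] q_used=0 → run E
t=10: queue=[E,G] q_used=1 → run E
t=11: queue=[E,G] q_used=2 → run E
t=12: queue=[G] q_used=0 → run G
t=13: queue=[G] q_used=1 → run G
t=14: (idle)
t=15: (idle)
t=16: (idle)

completion order = B, E, G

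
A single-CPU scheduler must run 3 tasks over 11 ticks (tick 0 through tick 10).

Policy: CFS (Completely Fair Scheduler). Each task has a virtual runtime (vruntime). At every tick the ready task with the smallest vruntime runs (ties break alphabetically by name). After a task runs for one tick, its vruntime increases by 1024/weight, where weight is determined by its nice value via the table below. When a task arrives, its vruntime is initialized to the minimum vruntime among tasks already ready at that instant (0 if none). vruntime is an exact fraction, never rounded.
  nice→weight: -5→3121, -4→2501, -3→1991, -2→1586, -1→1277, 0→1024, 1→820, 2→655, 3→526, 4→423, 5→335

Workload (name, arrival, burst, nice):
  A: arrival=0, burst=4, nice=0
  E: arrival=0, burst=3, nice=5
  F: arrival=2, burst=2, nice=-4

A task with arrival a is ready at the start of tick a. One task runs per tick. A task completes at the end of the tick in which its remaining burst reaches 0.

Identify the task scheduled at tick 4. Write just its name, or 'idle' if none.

running at tick 4 = F

t=0: vr[A=0 E=0] → run A
t=1: vr[A=1 E=0] → run E
t=2: vr[A=1 E=1024/335 F=1] → run A
t=3: vr[A=2 E=1024/335 F=1] → run F
t=4: vr[A=2 E=1024/335 F=3525/2501] → run F
t=5: vr[A=2 E=1024/335] → run A
t=6: vr[A=3 E=1024/335] → run A
t=7: vr[E=1024/335] → run E
t=8: vr[E=2048/335] → run E
t=9: (idle)
t=10: (idle)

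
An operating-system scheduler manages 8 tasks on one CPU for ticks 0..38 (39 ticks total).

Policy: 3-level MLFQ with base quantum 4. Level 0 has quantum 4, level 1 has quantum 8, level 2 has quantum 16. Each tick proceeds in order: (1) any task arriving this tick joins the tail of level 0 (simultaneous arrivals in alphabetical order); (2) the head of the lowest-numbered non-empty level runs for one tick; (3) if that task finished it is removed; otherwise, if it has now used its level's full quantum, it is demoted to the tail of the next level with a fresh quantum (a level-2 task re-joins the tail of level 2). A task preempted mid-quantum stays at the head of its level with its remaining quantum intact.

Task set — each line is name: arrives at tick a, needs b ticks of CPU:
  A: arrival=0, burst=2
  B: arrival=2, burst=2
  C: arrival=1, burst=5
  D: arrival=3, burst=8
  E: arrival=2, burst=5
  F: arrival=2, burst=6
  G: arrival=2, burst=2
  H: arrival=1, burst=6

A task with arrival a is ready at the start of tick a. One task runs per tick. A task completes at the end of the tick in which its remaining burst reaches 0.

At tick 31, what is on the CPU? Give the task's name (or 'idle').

running at tick 31 = F

t=0: L0/L1/L2 = A/-/- → run A
t=1: L0/L1/L2 = ACH/-/- → run A
t=2: L0/L1/L2 = CHBEFG/-/- → run C
t=3: L0/L1/L2 = CHBEFGD/-/- → run C
t=4: L0/L1/L2 = CHBEFGD/-/- → run C
t=5: L0/L1/L2 = CHBEFGD/-/- → run C
t=6: L0/L1/L2 = HBEFGD/C/- → run H
t=7: L0/L1/L2 = HBEFGD/C/- → run H
t=8: L0/L1/L2 = HBEFGD/C/- → run H
t=9: L0/L1/L2 = HBEFGD/C/- → run H
t=10: L0/L1/L2 = BEFGD/CH/- → run B
t=11: L0/L1/L2 = BEFGD/CH/- → run B
t=12: L0/L1/L2 = EFGD/CH/- → run E
t=13: L0/L1/L2 = EFGD/CH/- → run E
t=14: L0/L1/L2 = EFGD/CH/- → run E
t=15: L0/L1/L2 = EFGD/CH/- → run E
t=16: L0/L1/L2 = FGD/CHE/- → run F
t=17: L0/L1/L2 = FGD/CHE/- → run F
t=18: L0/L1/L2 = FGD/CHE/- → run F
t=19: L0/L1/L2 = FGD/CHE/- → run F
t=20: L0/L1/L2 = GD/CHEF/- → run G
t=21: L0/L1/L2 = GD/CHEF/- → run G
t=22: L0/L1/L2 = D/CHEF/- → run D
t=23: L0/L1/L2 = D/CHEF/- → run D
t=24: L0/L1/L2 = D/CHEF/- → run D
t=25: L0/L1/L2 = D/CHEF/- → run D
t=26: L0/L1/L2 = -/CHEFD/- → run C
t=27: L0/L1/L2 = -/HEFD/- → run H
t=28: L0/L1/L2 = -/HEFD/- → run H
t=29: L0/L1/L2 = -/EFD/- → run E
t=30: L0/L1/L2 = -/FD/- → run F
t=31: L0/L1/L2 = -/FD/- → run F
t=32: L0/L1/L2 = -/D/- → run D
t=33: L0/L1/L2 = -/D/- → run D
t=34: L0/L1/L2 = -/D/- → run D
t=35: L0/L1/L2 = -/D/- → run D
t=36: (idle)
t=37: (idle)
t=38: (idle)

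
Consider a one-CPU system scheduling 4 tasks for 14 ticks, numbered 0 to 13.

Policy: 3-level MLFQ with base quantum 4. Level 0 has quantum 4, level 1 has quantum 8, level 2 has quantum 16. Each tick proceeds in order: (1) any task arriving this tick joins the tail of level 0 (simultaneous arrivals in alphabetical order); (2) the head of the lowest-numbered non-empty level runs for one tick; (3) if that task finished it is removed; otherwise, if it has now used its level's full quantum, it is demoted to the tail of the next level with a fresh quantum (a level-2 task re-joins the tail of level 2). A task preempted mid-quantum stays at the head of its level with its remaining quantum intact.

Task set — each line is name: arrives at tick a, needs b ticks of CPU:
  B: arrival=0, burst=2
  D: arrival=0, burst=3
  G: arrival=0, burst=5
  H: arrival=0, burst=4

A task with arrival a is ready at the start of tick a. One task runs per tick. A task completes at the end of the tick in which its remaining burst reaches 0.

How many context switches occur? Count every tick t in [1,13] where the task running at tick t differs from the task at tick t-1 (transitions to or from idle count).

t=0: L0/L1/L2 = BDGH/-/- → run B
t=1: L0/L1/L2 = BDGH/-/- → run B
t=2: L0/L1/L2 = DGH/-/- → run D
t=3: L0/L1/L2 = DGH/-/- → run D
t=4: L0/L1/L2 = DGH/-/- → run D
t=5: L0/L1/L2 = GH/-/- → run G
t=6: L0/L1/L2 = GH/-/- → run G
t=7: L0/L1/L2 = GH/-/- → run G
t=8: L0/L1/L2 = GH/-/- → run G
t=9: L0/L1/L2 = H/G/- → run H
t=10: L0/L1/L2 = H/G/- → run H
t=11: L0/L1/L2 = H/G/- → run H
t=12: L0/L1/L2 = H/G/- → run H
t=13: L0/L1/L2 = -/G/- → run G

context switches = 4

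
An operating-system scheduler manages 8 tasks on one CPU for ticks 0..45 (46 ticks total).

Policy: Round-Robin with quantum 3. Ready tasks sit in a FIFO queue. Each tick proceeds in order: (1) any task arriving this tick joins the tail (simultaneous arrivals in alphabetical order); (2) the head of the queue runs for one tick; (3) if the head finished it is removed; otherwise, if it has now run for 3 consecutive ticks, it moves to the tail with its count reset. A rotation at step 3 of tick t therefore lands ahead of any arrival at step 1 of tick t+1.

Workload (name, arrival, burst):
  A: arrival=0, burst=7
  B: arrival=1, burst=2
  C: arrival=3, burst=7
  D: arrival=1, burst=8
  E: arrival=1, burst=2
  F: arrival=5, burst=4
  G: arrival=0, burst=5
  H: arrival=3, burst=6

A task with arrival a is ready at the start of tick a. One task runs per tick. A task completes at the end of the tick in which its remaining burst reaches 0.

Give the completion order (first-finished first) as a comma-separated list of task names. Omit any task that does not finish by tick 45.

t=0: queue=[A,G] q_used=0 → run A
t=1: queue=[A,G,B,D,E] q_used=1 → run A
t=2: queue=[A,G,B,D,E] q_used=2 → run A
t=3: queue=[G,B,D,E,A,C,H] q_used=0 → run G
t=4: queue=[G,B,D,E,A,C,H] q_used=1 → run G
t=5: queue=[G,B,D,E,A,C,H,F] q_used=2 → run G
t=6: queue=[B,D,E,A,C,H,F,G] q_used=0 → run B
t=7: queue=[B,D,E,A,C,H,F,G] q_used=1 → run B
t=8: queue=[D,E,A,C,H,F,G] q_used=0 → run D
t=9: queue=[D,E,A,C,H,F,G] q_used=1 → run D
t=10: queue=[D,E,A,C,H,F,G] q_used=2 → run D
t=11: queue=[E,A,C,H,F,G,D] q_used=0 → run E
t=12: queue=[E,A,C,H,F,G,D] q_used=1 → run E
t=13: queue=[A,C,H,F,G,D] q_used=0 → run A
t=14: queue=[A,C,H,F,G,D] q_used=1 → run A
t=15: queue=[A,C,H,F,G,D] q_used=2 → run A
t=16: queue=[C,H,F,G,D,A] q_used=0 → run C
t=17: queue=[C,H,F,G,D,A] q_used=1 → run C
t=18: queue=[C,H,F,G,D,A] q_used=2 → run C
t=19: queue=[H,F,G,D,A,C] q_used=0 → run H
t=20: queue=[H,F,G,D,A,C] q_used=1 → run H
t=21: queue=[H,F,G,D,A,C] q_used=2 → run H
t=22: queue=[F,G,D,A,C,H] q_used=0 → run F
t=23: queue=[F,G,D,A,C,H] q_used=1 → run F
t=24: queue=[F,G,D,A,C,H] q_used=2 → run F
t=25: queue=[G,D,A,C,H,F] q_used=0 → run G
t=26: queue=[G,D,A,C,H,F] q_used=1 → run G
t=27: queue=[D,A,C,H,F] q_used=0 → run D
t=28: queue=[D,A,C,H,F] q_used=1 → run D
t=29: queue=[D,A,C,H,F] q_used=2 → run D
t=30: queue=[A,C,H,F,D] q_used=0 → run A
t=31: queue=[C,H,F,D] q_used=0 → run C
t=32: queue=[C,H,F,D] q_used=1 → run C
t=33: queue=[C,H,F,D] q_used=2 → run C
t=34: queue=[H,F,D,C] q_used=0 → run H
t=35: queue=[H,F,D,C] q_used=1 → run H
t=36: queue=[H,F,D,C] q_used=2 → run H
t=37: queue=[F,D,C] q_used=0 → run F
t=38: queue=[D,C] q_used=0 → run D
t=39: queue=[D,C] q_used=1 → run D
t=40: queue=[C] q_used=0 → run C
t=41: (idle)
t=42: (idle)
t=43: (idle)
t=44: (idle)
t=45: (idle)

completion order = B, E, G, A, H, F, D, C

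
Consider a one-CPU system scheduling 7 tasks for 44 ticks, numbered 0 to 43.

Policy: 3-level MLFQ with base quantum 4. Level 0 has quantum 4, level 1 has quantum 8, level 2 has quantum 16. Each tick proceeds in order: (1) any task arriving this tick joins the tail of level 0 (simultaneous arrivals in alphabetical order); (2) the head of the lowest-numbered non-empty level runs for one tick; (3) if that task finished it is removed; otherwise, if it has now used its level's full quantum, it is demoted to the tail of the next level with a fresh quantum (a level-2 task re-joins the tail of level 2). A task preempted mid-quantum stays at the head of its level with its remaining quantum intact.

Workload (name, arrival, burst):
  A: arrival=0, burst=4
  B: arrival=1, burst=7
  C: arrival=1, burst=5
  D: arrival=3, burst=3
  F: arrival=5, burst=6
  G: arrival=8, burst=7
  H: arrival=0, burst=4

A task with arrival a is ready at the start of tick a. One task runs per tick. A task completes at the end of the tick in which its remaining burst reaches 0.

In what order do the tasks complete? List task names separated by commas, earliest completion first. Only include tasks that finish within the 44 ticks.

completion order = A, H, D, B, C, F, G

t=0: L0/L1/L2 = AH/-/- → run A
t=1: L0/L1/L2 = AHBC/-/- → run A
t=2: L0/L1/L2 = AHBC/-/- → run A
t=3: L0/L1/L2 = AHBCD/-/- → run A
t=4: L0/L1/L2 = HBCD/-/- → run H
t=5: L0/L1/L2 = HBCDF/-/- → run H
t=6: L0/L1/L2 = HBCDF/-/- → run H
t=7: L0/L1/L2 = HBCDF/-/- → run H
t=8: L0/L1/L2 = BCDFG/-/- → run B
t=9: L0/L1/L2 = BCDFG/-/- → run B
t=10: L0/L1/L2 = BCDFG/-/- → run B
t=11: L0/L1/L2 = BCDFG/-/- → run B
t=12: L0/L1/L2 = CDFG/B/- → run C
t=13: L0/L1/L2 = CDFG/B/- → run C
t=14: L0/L1/L2 = CDFG/B/- → run C
t=15: L0/L1/L2 = CDFG/B/- → run C
t=16: L0/L1/L2 = DFG/BC/- → run D
t=17: L0/L1/L2 = DFG/BC/- → run D
t=18: L0/L1/L2 = DFG/BC/- → run D
t=19: L0/L1/L2 = FG/BC/- → run F
t=20: L0/L1/L2 = FG/BC/- → run F
t=21: L0/L1/L2 = FG/BC/- → run F
t=22: L0/L1/L2 = FG/BC/- → run F
t=23: L0/L1/L2 = G/BCF/- → run G
t=24: L0/L1/L2 = G/BCF/- → run G
t=25: L0/L1/L2 = G/BCF/- → run G
t=26: L0/L1/L2 = G/BCF/- → run G
t=27: L0/L1/L2 = -/BCFG/- → run B
t=28: L0/L1/L2 = -/BCFG/- → run B
t=29: L0/L1/L2 = -/BCFG/- → run B
t=30: L0/L1/L2 = -/CFG/- → run C
t=31: L0/L1/L2 = -/FG/- → run F
t=32: L0/L1/L2 = -/FG/- → run F
t=33: L0/L1/L2 = -/G/- → run G
t=34: L0/L1/L2 = -/G/- → run G
t=35: L0/L1/L2 = -/G/- → run G
t=36: (idle)
t=37: (idle)
t=38: (idle)
t=39: (idle)
t=40: (idle)
t=41: (idle)
t=42: (idle)
t=43: (idle)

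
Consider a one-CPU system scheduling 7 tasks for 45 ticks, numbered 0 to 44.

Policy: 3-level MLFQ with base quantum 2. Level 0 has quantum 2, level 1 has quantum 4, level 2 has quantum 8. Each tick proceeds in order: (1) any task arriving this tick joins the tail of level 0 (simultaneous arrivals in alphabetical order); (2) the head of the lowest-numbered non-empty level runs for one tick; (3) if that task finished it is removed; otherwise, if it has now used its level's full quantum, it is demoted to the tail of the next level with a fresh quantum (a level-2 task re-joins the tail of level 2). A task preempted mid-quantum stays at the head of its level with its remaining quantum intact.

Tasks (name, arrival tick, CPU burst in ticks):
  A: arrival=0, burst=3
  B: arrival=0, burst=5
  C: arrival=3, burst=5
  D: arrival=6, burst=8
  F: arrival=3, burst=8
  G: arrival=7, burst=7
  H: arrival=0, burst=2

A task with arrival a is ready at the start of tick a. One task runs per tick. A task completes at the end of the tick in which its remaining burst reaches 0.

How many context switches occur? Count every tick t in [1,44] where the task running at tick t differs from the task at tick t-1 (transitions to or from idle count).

t=0: L0/L1/L2 = ABH/-/- → run A
t=1: L0/L1/L2 = ABH/-/- → run A
t=2: L0/L1/L2 = BH/A/- → run B
t=3: L0/L1/L2 = BHCF/A/- → run B
t=4: L0/L1/L2 = HCF/AB/- → run H
t=5: L0/L1/L2 = HCF/AB/- → run H
t=6: L0/L1/L2 = CFD/AB/- → run C
t=7: L0/L1/L2 = CFDG/AB/- → run C
t=8: L0/L1/L2 = FDG/ABC/- → run F
t=9: L0/L1/L2 = FDG/ABC/- → run F
t=10: L0/L1/L2 = DG/ABCF/- → run D
t=11: L0/L1/L2 = DG/ABCF/- → run D
t=12: L0/L1/L2 = G/ABCFD/- → run G
t=13: L0/L1/L2 = G/ABCFD/- → run G
t=14: L0/L1/L2 = -/ABCFDG/- → run A
t=15: L0/L1/L2 = -/BCFDG/- → run B
t=16: L0/L1/L2 = -/BCFDG/- → run B
t=17: L0/L1/L2 = -/BCFDG/- → run B
t=18: L0/L1/L2 = -/CFDG/- → run C
t=19: L0/L1/L2 = -/CFDG/- → run C
t=20: L0/L1/L2 = -/CFDG/- → run C
t=21: L0/L1/L2 = -/FDG/- → run F
t=22: L0/L1/L2 = -/FDG/- → run F
t=23: L0/L1/L2 = -/FDG/- → run F
t=24: L0/L1/L2 = -/FDG/- → run F
t=25: L0/L1/L2 = -/DG/F → run D
t=26: L0/L1/L2 = -/DG/F → run D
t=27: L0/L1/L2 = -/DG/F → run D
t=28: L0/L1/L2 = -/DG/F → run D
t=29: L0/L1/L2 = -/G/FD → run G
t=30: L0/L1/L2 = -/G/FD → run G
t=31: L0/L1/L2 = -/G/FD → run G
t=32: L0/L1/L2 = -/G/FD → run G
t=33: L0/L1/L2 = -/-/FDG → run F
t=34: L0/L1/L2 = -/-/FDG → run F
t=35: L0/L1/L2 = -/-/DG → run D
t=36: L0/L1/L2 = -/-/DG → run D
t=37: L0/L1/L2 = -/-/G → run G
t=38: (idle)
t=39: (idle)
t=40: (idle)
t=41: (idle)
t=42: (idle)
t=43: (idle)
t=44: (idle)

context switches = 16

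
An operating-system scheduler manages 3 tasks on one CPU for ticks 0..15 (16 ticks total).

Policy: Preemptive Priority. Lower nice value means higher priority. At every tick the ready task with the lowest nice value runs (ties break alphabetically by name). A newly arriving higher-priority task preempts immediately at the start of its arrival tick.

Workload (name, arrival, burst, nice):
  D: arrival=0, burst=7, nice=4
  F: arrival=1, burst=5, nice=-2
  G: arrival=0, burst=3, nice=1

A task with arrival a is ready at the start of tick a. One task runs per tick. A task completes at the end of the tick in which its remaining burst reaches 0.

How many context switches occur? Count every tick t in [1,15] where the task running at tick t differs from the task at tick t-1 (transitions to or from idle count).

t=0: ready={D,G} → run G
t=1: ready={D,F,G} → run F
t=2: ready={D,F,G} → run F
t=3: ready={D,F,G} → run F
t=4: ready={D,F,G} → run F
t=5: ready={D,F,G} → run F
t=6: ready={D,G} → run G
t=7: ready={D,G} → run G
t=8: ready={D} → run D
t=9: ready={D} → run D
t=10: ready={D} → run D
t=11: ready={D} → run D
t=12: ready={D} → run D
t=13: ready={D} → run D
t=14: ready={D} → run D
t=15: (idle)

context switches = 4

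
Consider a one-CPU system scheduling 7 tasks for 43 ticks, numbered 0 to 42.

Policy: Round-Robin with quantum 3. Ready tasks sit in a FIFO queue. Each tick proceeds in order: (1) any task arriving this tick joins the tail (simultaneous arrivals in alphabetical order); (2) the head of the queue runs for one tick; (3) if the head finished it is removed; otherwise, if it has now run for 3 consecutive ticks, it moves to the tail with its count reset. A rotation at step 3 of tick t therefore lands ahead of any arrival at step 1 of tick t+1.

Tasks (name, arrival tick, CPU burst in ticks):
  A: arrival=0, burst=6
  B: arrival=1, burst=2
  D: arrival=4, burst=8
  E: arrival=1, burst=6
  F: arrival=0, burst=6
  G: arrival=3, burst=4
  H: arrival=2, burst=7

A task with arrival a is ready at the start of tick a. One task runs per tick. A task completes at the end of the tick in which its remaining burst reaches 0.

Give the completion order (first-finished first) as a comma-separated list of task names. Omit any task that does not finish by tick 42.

completion order = B, A, F, E, G, H, D

t=0: queue=[A,F] q_used=0 → run A
t=1: queue=[A,F,B,E] q_used=1 → run A
t=2: queue=[A,F,B,E,H] q_used=2 → run A
t=3: queue=[F,B,E,H,A,G] q_used=0 → run F
t=4: queue=[F,B,E,H,A,G,D] q_used=1 → run F
t=5: queue=[F,B,E,H,A,G,D] q_used=2 → run F
t=6: queue=[B,E,H,A,G,D,F] q_used=0 → run B
t=7: queue=[B,E,H,A,G,D,F] q_used=1 → run B
t=8: queue=[E,H,A,G,D,F] q_used=0 → run E
t=9: queue=[E,H,A,G,D,F] q_used=1 → run E
t=10: queue=[E,H,A,G,D,F] q_used=2 → run E
t=11: queue=[H,A,G,D,F,E] q_used=0 → run H
t=12: queue=[H,A,G,D,F,E] q_used=1 → run H
t=13: queue=[H,A,G,D,F,E] q_used=2 → run H
t=14: queue=[A,G,D,F,E,H] q_used=0 → run A
t=15: queue=[A,G,D,F,E,H] q_used=1 → run A
t=16: queue=[A,G,D,F,E,H] q_used=2 → run A
t=17: queue=[G,D,F,E,H] q_used=0 → run G
t=18: queue=[G,D,F,E,H] q_used=1 → run G
t=19: queue=[G,D,F,E,H] q_used=2 → run G
t=20: queue=[D,F,E,H,G] q_used=0 → run D
t=21: queue=[D,F,E,H,G] q_used=1 → run D
t=22: queue=[D,F,E,H,G] q_used=2 → run D
t=23: queue=[F,E,H,G,D] q_used=0 → run F
t=24: queue=[F,E,H,G,D] q_used=1 → run F
t=25: queue=[F,E,H,G,D] q_used=2 → run F
t=26: queue=[E,H,G,D] q_used=0 → run E
t=27: queue=[E,H,G,D] q_used=1 → run E
t=28: queue=[E,H,G,D] q_used=2 → run E
t=29: queue=[H,G,D] q_used=0 → run H
t=30: queue=[H,G,D] q_used=1 → run H
t=31: queue=[H,G,D] q_used=2 → run H
t=32: queue=[G,D,H] q_used=0 → run G
t=33: queue=[D,H] q_used=0 → run D
t=34: queue=[D,H] q_used=1 → run D
t=35: queue=[D,H] q_used=2 → run D
t=36: queue=[H,D] q_used=0 → run H
t=37: queue=[D] q_used=0 → run D
t=38: queue=[D] q_used=1 → run D
t=39: (idle)
t=40: (idle)
t=41: (idle)
t=42: (idle)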